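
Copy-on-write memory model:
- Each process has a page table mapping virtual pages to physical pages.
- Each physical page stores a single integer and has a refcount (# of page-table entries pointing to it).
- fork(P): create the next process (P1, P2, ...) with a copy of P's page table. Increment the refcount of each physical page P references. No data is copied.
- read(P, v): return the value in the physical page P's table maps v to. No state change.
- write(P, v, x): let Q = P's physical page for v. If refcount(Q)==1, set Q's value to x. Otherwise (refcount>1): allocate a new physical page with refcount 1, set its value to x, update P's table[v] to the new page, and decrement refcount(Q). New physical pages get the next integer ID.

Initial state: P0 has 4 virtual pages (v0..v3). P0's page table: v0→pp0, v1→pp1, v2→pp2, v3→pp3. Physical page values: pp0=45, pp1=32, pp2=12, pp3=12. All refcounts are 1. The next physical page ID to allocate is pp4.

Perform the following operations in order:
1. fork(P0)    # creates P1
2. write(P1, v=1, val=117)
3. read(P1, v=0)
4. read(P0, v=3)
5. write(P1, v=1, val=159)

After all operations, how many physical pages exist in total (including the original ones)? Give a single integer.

Answer: 5

Derivation:
Op 1: fork(P0) -> P1. 4 ppages; refcounts: pp0:2 pp1:2 pp2:2 pp3:2
Op 2: write(P1, v1, 117). refcount(pp1)=2>1 -> COPY to pp4. 5 ppages; refcounts: pp0:2 pp1:1 pp2:2 pp3:2 pp4:1
Op 3: read(P1, v0) -> 45. No state change.
Op 4: read(P0, v3) -> 12. No state change.
Op 5: write(P1, v1, 159). refcount(pp4)=1 -> write in place. 5 ppages; refcounts: pp0:2 pp1:1 pp2:2 pp3:2 pp4:1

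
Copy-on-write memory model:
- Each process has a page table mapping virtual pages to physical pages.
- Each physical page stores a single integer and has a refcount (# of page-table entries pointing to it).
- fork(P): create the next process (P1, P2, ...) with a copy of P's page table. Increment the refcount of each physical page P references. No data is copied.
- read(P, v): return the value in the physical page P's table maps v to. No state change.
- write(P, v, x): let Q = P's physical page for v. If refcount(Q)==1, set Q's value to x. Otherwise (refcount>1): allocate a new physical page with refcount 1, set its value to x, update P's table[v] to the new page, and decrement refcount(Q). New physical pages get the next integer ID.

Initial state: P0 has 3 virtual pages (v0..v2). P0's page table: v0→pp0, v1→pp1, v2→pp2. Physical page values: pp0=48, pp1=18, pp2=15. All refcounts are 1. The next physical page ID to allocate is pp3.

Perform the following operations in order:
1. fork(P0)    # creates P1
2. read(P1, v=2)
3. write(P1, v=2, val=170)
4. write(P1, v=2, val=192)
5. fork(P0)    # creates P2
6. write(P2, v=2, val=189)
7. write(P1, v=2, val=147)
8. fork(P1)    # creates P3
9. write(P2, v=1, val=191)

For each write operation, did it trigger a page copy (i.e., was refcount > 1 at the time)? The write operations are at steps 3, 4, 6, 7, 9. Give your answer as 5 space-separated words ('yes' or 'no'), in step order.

Op 1: fork(P0) -> P1. 3 ppages; refcounts: pp0:2 pp1:2 pp2:2
Op 2: read(P1, v2) -> 15. No state change.
Op 3: write(P1, v2, 170). refcount(pp2)=2>1 -> COPY to pp3. 4 ppages; refcounts: pp0:2 pp1:2 pp2:1 pp3:1
Op 4: write(P1, v2, 192). refcount(pp3)=1 -> write in place. 4 ppages; refcounts: pp0:2 pp1:2 pp2:1 pp3:1
Op 5: fork(P0) -> P2. 4 ppages; refcounts: pp0:3 pp1:3 pp2:2 pp3:1
Op 6: write(P2, v2, 189). refcount(pp2)=2>1 -> COPY to pp4. 5 ppages; refcounts: pp0:3 pp1:3 pp2:1 pp3:1 pp4:1
Op 7: write(P1, v2, 147). refcount(pp3)=1 -> write in place. 5 ppages; refcounts: pp0:3 pp1:3 pp2:1 pp3:1 pp4:1
Op 8: fork(P1) -> P3. 5 ppages; refcounts: pp0:4 pp1:4 pp2:1 pp3:2 pp4:1
Op 9: write(P2, v1, 191). refcount(pp1)=4>1 -> COPY to pp5. 6 ppages; refcounts: pp0:4 pp1:3 pp2:1 pp3:2 pp4:1 pp5:1

yes no yes no yes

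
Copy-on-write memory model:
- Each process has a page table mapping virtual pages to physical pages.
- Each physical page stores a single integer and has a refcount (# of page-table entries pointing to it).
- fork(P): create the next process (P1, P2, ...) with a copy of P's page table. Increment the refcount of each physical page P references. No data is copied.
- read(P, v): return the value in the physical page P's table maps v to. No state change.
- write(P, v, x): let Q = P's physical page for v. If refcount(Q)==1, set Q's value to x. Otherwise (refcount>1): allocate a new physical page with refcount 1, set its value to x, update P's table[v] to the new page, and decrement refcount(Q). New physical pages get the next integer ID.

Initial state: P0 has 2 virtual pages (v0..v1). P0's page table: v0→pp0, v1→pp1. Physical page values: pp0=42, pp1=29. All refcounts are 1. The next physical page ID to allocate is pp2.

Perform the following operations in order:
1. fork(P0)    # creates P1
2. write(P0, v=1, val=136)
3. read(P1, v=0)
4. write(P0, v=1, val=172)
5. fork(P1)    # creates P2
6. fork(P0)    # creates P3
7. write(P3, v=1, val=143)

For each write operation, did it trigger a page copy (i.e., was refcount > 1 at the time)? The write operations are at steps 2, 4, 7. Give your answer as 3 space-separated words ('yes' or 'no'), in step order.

Op 1: fork(P0) -> P1. 2 ppages; refcounts: pp0:2 pp1:2
Op 2: write(P0, v1, 136). refcount(pp1)=2>1 -> COPY to pp2. 3 ppages; refcounts: pp0:2 pp1:1 pp2:1
Op 3: read(P1, v0) -> 42. No state change.
Op 4: write(P0, v1, 172). refcount(pp2)=1 -> write in place. 3 ppages; refcounts: pp0:2 pp1:1 pp2:1
Op 5: fork(P1) -> P2. 3 ppages; refcounts: pp0:3 pp1:2 pp2:1
Op 6: fork(P0) -> P3. 3 ppages; refcounts: pp0:4 pp1:2 pp2:2
Op 7: write(P3, v1, 143). refcount(pp2)=2>1 -> COPY to pp3. 4 ppages; refcounts: pp0:4 pp1:2 pp2:1 pp3:1

yes no yes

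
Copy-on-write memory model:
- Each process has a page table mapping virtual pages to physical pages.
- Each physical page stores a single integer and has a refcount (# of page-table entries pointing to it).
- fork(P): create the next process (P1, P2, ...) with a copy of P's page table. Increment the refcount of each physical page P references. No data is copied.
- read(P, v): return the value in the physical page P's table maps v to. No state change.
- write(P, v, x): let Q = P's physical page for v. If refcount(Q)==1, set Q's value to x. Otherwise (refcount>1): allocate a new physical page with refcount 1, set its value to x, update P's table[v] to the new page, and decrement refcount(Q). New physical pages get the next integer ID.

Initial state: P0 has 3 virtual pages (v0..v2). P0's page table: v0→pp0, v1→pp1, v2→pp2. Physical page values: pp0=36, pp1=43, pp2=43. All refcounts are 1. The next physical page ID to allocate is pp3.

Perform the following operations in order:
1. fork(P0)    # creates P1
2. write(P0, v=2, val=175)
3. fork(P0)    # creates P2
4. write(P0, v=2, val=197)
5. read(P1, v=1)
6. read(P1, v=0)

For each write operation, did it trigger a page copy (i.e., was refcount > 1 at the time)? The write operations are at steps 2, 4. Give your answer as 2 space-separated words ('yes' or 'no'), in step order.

Op 1: fork(P0) -> P1. 3 ppages; refcounts: pp0:2 pp1:2 pp2:2
Op 2: write(P0, v2, 175). refcount(pp2)=2>1 -> COPY to pp3. 4 ppages; refcounts: pp0:2 pp1:2 pp2:1 pp3:1
Op 3: fork(P0) -> P2. 4 ppages; refcounts: pp0:3 pp1:3 pp2:1 pp3:2
Op 4: write(P0, v2, 197). refcount(pp3)=2>1 -> COPY to pp4. 5 ppages; refcounts: pp0:3 pp1:3 pp2:1 pp3:1 pp4:1
Op 5: read(P1, v1) -> 43. No state change.
Op 6: read(P1, v0) -> 36. No state change.

yes yes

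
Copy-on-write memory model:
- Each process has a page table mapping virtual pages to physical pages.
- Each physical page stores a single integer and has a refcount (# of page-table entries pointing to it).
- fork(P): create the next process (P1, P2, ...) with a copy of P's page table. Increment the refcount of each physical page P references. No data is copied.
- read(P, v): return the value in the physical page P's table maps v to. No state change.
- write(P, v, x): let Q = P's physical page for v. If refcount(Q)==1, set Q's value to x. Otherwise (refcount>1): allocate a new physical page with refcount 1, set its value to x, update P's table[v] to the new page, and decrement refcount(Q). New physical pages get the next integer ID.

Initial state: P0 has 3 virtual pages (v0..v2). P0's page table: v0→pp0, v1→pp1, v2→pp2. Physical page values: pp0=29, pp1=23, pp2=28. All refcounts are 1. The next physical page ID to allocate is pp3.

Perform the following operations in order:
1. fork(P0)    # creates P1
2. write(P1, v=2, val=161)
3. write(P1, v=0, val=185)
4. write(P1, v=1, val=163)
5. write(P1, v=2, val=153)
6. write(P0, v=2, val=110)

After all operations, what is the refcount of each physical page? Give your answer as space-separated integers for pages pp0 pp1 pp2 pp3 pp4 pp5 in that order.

Op 1: fork(P0) -> P1. 3 ppages; refcounts: pp0:2 pp1:2 pp2:2
Op 2: write(P1, v2, 161). refcount(pp2)=2>1 -> COPY to pp3. 4 ppages; refcounts: pp0:2 pp1:2 pp2:1 pp3:1
Op 3: write(P1, v0, 185). refcount(pp0)=2>1 -> COPY to pp4. 5 ppages; refcounts: pp0:1 pp1:2 pp2:1 pp3:1 pp4:1
Op 4: write(P1, v1, 163). refcount(pp1)=2>1 -> COPY to pp5. 6 ppages; refcounts: pp0:1 pp1:1 pp2:1 pp3:1 pp4:1 pp5:1
Op 5: write(P1, v2, 153). refcount(pp3)=1 -> write in place. 6 ppages; refcounts: pp0:1 pp1:1 pp2:1 pp3:1 pp4:1 pp5:1
Op 6: write(P0, v2, 110). refcount(pp2)=1 -> write in place. 6 ppages; refcounts: pp0:1 pp1:1 pp2:1 pp3:1 pp4:1 pp5:1

Answer: 1 1 1 1 1 1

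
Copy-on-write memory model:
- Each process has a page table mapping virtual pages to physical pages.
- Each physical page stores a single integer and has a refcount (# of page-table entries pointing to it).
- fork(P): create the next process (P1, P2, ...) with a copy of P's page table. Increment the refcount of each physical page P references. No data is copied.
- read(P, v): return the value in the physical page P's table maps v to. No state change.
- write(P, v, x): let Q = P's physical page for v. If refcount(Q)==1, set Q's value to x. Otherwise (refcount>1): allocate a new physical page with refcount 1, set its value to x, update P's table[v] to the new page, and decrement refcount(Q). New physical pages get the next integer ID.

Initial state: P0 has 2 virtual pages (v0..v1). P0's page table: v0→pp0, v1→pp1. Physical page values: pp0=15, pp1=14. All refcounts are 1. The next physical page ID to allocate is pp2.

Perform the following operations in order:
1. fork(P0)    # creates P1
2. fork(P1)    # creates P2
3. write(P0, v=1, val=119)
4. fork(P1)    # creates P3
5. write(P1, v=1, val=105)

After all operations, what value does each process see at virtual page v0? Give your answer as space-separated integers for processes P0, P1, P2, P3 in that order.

Answer: 15 15 15 15

Derivation:
Op 1: fork(P0) -> P1. 2 ppages; refcounts: pp0:2 pp1:2
Op 2: fork(P1) -> P2. 2 ppages; refcounts: pp0:3 pp1:3
Op 3: write(P0, v1, 119). refcount(pp1)=3>1 -> COPY to pp2. 3 ppages; refcounts: pp0:3 pp1:2 pp2:1
Op 4: fork(P1) -> P3. 3 ppages; refcounts: pp0:4 pp1:3 pp2:1
Op 5: write(P1, v1, 105). refcount(pp1)=3>1 -> COPY to pp3. 4 ppages; refcounts: pp0:4 pp1:2 pp2:1 pp3:1
P0: v0 -> pp0 = 15
P1: v0 -> pp0 = 15
P2: v0 -> pp0 = 15
P3: v0 -> pp0 = 15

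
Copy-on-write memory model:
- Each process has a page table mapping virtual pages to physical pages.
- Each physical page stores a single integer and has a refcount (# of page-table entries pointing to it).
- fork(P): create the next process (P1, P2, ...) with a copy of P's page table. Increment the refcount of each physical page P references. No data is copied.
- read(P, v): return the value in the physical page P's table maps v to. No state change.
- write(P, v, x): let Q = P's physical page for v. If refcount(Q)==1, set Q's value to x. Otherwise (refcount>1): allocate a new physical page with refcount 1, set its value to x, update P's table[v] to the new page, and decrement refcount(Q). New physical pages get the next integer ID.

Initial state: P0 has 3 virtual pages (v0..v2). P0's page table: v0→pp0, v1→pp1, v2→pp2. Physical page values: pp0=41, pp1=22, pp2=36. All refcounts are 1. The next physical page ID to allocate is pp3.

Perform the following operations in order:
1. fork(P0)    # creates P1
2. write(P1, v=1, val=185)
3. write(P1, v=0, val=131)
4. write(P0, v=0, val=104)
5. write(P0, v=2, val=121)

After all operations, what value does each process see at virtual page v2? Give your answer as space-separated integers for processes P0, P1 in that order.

Op 1: fork(P0) -> P1. 3 ppages; refcounts: pp0:2 pp1:2 pp2:2
Op 2: write(P1, v1, 185). refcount(pp1)=2>1 -> COPY to pp3. 4 ppages; refcounts: pp0:2 pp1:1 pp2:2 pp3:1
Op 3: write(P1, v0, 131). refcount(pp0)=2>1 -> COPY to pp4. 5 ppages; refcounts: pp0:1 pp1:1 pp2:2 pp3:1 pp4:1
Op 4: write(P0, v0, 104). refcount(pp0)=1 -> write in place. 5 ppages; refcounts: pp0:1 pp1:1 pp2:2 pp3:1 pp4:1
Op 5: write(P0, v2, 121). refcount(pp2)=2>1 -> COPY to pp5. 6 ppages; refcounts: pp0:1 pp1:1 pp2:1 pp3:1 pp4:1 pp5:1
P0: v2 -> pp5 = 121
P1: v2 -> pp2 = 36

Answer: 121 36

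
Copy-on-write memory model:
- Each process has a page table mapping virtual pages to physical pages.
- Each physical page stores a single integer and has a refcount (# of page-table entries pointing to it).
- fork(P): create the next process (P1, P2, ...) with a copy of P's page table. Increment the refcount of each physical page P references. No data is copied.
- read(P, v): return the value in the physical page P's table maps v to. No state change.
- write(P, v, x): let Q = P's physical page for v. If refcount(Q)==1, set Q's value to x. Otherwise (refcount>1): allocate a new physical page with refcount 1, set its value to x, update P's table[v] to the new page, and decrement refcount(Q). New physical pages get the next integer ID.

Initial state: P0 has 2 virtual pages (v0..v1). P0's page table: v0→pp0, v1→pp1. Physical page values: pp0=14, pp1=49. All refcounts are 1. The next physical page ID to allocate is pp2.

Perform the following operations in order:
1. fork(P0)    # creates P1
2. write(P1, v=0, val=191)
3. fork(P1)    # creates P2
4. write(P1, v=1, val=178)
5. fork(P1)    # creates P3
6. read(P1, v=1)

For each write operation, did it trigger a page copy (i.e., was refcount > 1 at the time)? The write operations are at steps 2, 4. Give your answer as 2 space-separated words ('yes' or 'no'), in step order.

Op 1: fork(P0) -> P1. 2 ppages; refcounts: pp0:2 pp1:2
Op 2: write(P1, v0, 191). refcount(pp0)=2>1 -> COPY to pp2. 3 ppages; refcounts: pp0:1 pp1:2 pp2:1
Op 3: fork(P1) -> P2. 3 ppages; refcounts: pp0:1 pp1:3 pp2:2
Op 4: write(P1, v1, 178). refcount(pp1)=3>1 -> COPY to pp3. 4 ppages; refcounts: pp0:1 pp1:2 pp2:2 pp3:1
Op 5: fork(P1) -> P3. 4 ppages; refcounts: pp0:1 pp1:2 pp2:3 pp3:2
Op 6: read(P1, v1) -> 178. No state change.

yes yes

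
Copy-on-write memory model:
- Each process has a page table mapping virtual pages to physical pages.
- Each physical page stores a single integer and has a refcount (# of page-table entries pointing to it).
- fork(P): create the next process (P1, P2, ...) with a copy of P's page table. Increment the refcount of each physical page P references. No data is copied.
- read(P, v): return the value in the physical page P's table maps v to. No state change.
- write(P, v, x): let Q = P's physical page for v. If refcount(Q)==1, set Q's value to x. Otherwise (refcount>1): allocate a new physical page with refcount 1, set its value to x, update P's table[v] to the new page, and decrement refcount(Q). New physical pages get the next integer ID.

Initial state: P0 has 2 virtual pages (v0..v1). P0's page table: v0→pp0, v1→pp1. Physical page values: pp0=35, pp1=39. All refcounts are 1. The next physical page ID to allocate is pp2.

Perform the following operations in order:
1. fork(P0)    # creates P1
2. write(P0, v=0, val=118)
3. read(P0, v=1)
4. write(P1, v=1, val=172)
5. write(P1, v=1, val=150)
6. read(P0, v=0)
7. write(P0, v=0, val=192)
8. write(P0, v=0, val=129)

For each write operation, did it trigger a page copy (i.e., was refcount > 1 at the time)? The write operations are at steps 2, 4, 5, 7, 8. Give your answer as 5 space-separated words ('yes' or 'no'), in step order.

Op 1: fork(P0) -> P1. 2 ppages; refcounts: pp0:2 pp1:2
Op 2: write(P0, v0, 118). refcount(pp0)=2>1 -> COPY to pp2. 3 ppages; refcounts: pp0:1 pp1:2 pp2:1
Op 3: read(P0, v1) -> 39. No state change.
Op 4: write(P1, v1, 172). refcount(pp1)=2>1 -> COPY to pp3. 4 ppages; refcounts: pp0:1 pp1:1 pp2:1 pp3:1
Op 5: write(P1, v1, 150). refcount(pp3)=1 -> write in place. 4 ppages; refcounts: pp0:1 pp1:1 pp2:1 pp3:1
Op 6: read(P0, v0) -> 118. No state change.
Op 7: write(P0, v0, 192). refcount(pp2)=1 -> write in place. 4 ppages; refcounts: pp0:1 pp1:1 pp2:1 pp3:1
Op 8: write(P0, v0, 129). refcount(pp2)=1 -> write in place. 4 ppages; refcounts: pp0:1 pp1:1 pp2:1 pp3:1

yes yes no no no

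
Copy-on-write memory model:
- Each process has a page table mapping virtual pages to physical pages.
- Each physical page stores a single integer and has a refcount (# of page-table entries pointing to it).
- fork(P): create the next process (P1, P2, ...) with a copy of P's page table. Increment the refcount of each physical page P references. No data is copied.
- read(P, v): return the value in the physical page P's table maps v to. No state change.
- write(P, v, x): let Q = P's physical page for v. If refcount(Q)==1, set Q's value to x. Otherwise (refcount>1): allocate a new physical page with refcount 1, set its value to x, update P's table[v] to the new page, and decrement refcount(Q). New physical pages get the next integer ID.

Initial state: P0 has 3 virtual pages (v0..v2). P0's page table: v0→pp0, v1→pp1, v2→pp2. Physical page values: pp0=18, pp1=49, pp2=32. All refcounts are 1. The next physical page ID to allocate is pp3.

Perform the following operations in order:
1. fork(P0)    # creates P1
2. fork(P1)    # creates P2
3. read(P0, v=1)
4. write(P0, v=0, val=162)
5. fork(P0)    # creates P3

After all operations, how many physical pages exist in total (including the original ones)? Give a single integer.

Op 1: fork(P0) -> P1. 3 ppages; refcounts: pp0:2 pp1:2 pp2:2
Op 2: fork(P1) -> P2. 3 ppages; refcounts: pp0:3 pp1:3 pp2:3
Op 3: read(P0, v1) -> 49. No state change.
Op 4: write(P0, v0, 162). refcount(pp0)=3>1 -> COPY to pp3. 4 ppages; refcounts: pp0:2 pp1:3 pp2:3 pp3:1
Op 5: fork(P0) -> P3. 4 ppages; refcounts: pp0:2 pp1:4 pp2:4 pp3:2

Answer: 4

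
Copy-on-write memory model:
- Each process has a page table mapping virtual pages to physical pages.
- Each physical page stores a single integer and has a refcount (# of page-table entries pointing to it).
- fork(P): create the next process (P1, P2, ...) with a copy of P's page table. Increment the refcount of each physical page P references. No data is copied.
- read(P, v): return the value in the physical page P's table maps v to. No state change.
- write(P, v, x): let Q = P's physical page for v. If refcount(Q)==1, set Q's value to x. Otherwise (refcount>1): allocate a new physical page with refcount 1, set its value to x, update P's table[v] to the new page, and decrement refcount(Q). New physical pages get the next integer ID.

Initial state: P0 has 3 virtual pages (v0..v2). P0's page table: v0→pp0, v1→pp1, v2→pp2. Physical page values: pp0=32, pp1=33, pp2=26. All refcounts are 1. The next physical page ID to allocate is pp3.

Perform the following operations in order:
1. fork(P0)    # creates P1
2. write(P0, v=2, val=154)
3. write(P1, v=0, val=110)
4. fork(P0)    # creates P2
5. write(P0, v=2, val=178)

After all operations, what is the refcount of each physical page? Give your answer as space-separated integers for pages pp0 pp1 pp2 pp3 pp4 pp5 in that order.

Op 1: fork(P0) -> P1. 3 ppages; refcounts: pp0:2 pp1:2 pp2:2
Op 2: write(P0, v2, 154). refcount(pp2)=2>1 -> COPY to pp3. 4 ppages; refcounts: pp0:2 pp1:2 pp2:1 pp3:1
Op 3: write(P1, v0, 110). refcount(pp0)=2>1 -> COPY to pp4. 5 ppages; refcounts: pp0:1 pp1:2 pp2:1 pp3:1 pp4:1
Op 4: fork(P0) -> P2. 5 ppages; refcounts: pp0:2 pp1:3 pp2:1 pp3:2 pp4:1
Op 5: write(P0, v2, 178). refcount(pp3)=2>1 -> COPY to pp5. 6 ppages; refcounts: pp0:2 pp1:3 pp2:1 pp3:1 pp4:1 pp5:1

Answer: 2 3 1 1 1 1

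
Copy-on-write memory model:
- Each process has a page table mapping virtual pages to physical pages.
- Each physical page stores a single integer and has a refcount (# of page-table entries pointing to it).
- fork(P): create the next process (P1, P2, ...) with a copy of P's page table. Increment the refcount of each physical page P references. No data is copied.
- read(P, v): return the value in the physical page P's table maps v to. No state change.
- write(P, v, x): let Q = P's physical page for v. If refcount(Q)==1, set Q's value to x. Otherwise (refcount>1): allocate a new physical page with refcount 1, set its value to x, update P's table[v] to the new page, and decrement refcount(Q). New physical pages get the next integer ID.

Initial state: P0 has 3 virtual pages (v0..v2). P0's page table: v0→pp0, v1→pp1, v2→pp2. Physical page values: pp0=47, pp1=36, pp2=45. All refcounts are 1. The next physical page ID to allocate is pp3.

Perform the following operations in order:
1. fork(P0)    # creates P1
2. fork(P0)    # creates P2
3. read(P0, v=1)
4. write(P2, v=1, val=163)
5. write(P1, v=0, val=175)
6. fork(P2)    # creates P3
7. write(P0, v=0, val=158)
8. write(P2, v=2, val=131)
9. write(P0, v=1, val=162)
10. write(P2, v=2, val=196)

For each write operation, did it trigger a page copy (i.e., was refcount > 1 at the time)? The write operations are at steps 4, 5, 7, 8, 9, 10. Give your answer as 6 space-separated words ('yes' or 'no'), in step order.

Op 1: fork(P0) -> P1. 3 ppages; refcounts: pp0:2 pp1:2 pp2:2
Op 2: fork(P0) -> P2. 3 ppages; refcounts: pp0:3 pp1:3 pp2:3
Op 3: read(P0, v1) -> 36. No state change.
Op 4: write(P2, v1, 163). refcount(pp1)=3>1 -> COPY to pp3. 4 ppages; refcounts: pp0:3 pp1:2 pp2:3 pp3:1
Op 5: write(P1, v0, 175). refcount(pp0)=3>1 -> COPY to pp4. 5 ppages; refcounts: pp0:2 pp1:2 pp2:3 pp3:1 pp4:1
Op 6: fork(P2) -> P3. 5 ppages; refcounts: pp0:3 pp1:2 pp2:4 pp3:2 pp4:1
Op 7: write(P0, v0, 158). refcount(pp0)=3>1 -> COPY to pp5. 6 ppages; refcounts: pp0:2 pp1:2 pp2:4 pp3:2 pp4:1 pp5:1
Op 8: write(P2, v2, 131). refcount(pp2)=4>1 -> COPY to pp6. 7 ppages; refcounts: pp0:2 pp1:2 pp2:3 pp3:2 pp4:1 pp5:1 pp6:1
Op 9: write(P0, v1, 162). refcount(pp1)=2>1 -> COPY to pp7. 8 ppages; refcounts: pp0:2 pp1:1 pp2:3 pp3:2 pp4:1 pp5:1 pp6:1 pp7:1
Op 10: write(P2, v2, 196). refcount(pp6)=1 -> write in place. 8 ppages; refcounts: pp0:2 pp1:1 pp2:3 pp3:2 pp4:1 pp5:1 pp6:1 pp7:1

yes yes yes yes yes no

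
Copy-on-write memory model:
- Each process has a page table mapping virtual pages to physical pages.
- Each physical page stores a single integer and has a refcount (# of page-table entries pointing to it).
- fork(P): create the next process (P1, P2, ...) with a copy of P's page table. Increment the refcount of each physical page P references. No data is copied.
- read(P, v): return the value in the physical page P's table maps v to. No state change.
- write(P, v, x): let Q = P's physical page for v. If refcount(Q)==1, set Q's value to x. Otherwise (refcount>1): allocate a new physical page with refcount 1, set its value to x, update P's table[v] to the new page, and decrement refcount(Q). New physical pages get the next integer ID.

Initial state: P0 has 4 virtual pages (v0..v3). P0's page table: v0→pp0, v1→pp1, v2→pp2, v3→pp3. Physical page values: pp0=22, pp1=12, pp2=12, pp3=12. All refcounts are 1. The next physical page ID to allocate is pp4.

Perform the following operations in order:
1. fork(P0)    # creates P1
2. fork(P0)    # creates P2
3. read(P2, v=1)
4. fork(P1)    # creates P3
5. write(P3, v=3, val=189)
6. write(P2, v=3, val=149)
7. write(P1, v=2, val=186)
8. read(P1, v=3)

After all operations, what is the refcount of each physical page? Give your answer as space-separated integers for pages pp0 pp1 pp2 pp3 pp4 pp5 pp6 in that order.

Op 1: fork(P0) -> P1. 4 ppages; refcounts: pp0:2 pp1:2 pp2:2 pp3:2
Op 2: fork(P0) -> P2. 4 ppages; refcounts: pp0:3 pp1:3 pp2:3 pp3:3
Op 3: read(P2, v1) -> 12. No state change.
Op 4: fork(P1) -> P3. 4 ppages; refcounts: pp0:4 pp1:4 pp2:4 pp3:4
Op 5: write(P3, v3, 189). refcount(pp3)=4>1 -> COPY to pp4. 5 ppages; refcounts: pp0:4 pp1:4 pp2:4 pp3:3 pp4:1
Op 6: write(P2, v3, 149). refcount(pp3)=3>1 -> COPY to pp5. 6 ppages; refcounts: pp0:4 pp1:4 pp2:4 pp3:2 pp4:1 pp5:1
Op 7: write(P1, v2, 186). refcount(pp2)=4>1 -> COPY to pp6. 7 ppages; refcounts: pp0:4 pp1:4 pp2:3 pp3:2 pp4:1 pp5:1 pp6:1
Op 8: read(P1, v3) -> 12. No state change.

Answer: 4 4 3 2 1 1 1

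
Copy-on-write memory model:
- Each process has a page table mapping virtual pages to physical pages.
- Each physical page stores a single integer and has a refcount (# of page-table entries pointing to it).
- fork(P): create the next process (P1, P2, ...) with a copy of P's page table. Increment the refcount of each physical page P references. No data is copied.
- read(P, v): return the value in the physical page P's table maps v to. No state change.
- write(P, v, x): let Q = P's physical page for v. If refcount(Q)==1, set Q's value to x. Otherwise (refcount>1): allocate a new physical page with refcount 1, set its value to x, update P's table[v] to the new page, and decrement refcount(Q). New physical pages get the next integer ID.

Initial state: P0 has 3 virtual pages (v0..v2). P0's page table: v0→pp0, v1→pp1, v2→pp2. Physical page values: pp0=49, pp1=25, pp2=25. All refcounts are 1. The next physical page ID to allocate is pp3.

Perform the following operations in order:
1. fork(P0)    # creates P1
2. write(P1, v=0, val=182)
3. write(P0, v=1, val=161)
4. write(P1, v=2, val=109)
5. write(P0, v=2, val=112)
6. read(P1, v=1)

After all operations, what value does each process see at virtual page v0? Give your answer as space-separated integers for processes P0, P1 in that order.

Answer: 49 182

Derivation:
Op 1: fork(P0) -> P1. 3 ppages; refcounts: pp0:2 pp1:2 pp2:2
Op 2: write(P1, v0, 182). refcount(pp0)=2>1 -> COPY to pp3. 4 ppages; refcounts: pp0:1 pp1:2 pp2:2 pp3:1
Op 3: write(P0, v1, 161). refcount(pp1)=2>1 -> COPY to pp4. 5 ppages; refcounts: pp0:1 pp1:1 pp2:2 pp3:1 pp4:1
Op 4: write(P1, v2, 109). refcount(pp2)=2>1 -> COPY to pp5. 6 ppages; refcounts: pp0:1 pp1:1 pp2:1 pp3:1 pp4:1 pp5:1
Op 5: write(P0, v2, 112). refcount(pp2)=1 -> write in place. 6 ppages; refcounts: pp0:1 pp1:1 pp2:1 pp3:1 pp4:1 pp5:1
Op 6: read(P1, v1) -> 25. No state change.
P0: v0 -> pp0 = 49
P1: v0 -> pp3 = 182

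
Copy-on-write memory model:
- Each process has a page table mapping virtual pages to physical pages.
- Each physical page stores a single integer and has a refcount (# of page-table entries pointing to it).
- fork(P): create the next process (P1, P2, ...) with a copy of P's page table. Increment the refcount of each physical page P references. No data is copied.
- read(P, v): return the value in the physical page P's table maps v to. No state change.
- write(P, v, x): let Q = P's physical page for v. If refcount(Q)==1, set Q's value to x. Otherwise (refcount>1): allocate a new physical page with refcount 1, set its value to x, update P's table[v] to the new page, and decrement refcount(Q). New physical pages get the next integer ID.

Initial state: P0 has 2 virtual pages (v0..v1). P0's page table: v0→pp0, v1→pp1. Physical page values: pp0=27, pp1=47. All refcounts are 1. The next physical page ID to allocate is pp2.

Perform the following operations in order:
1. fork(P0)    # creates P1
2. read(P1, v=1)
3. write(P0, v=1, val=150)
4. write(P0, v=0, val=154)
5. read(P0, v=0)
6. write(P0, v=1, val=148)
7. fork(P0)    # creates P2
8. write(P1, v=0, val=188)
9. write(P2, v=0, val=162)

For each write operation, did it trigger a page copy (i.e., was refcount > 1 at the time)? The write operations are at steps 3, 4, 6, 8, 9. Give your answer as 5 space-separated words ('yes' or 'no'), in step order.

Op 1: fork(P0) -> P1. 2 ppages; refcounts: pp0:2 pp1:2
Op 2: read(P1, v1) -> 47. No state change.
Op 3: write(P0, v1, 150). refcount(pp1)=2>1 -> COPY to pp2. 3 ppages; refcounts: pp0:2 pp1:1 pp2:1
Op 4: write(P0, v0, 154). refcount(pp0)=2>1 -> COPY to pp3. 4 ppages; refcounts: pp0:1 pp1:1 pp2:1 pp3:1
Op 5: read(P0, v0) -> 154. No state change.
Op 6: write(P0, v1, 148). refcount(pp2)=1 -> write in place. 4 ppages; refcounts: pp0:1 pp1:1 pp2:1 pp3:1
Op 7: fork(P0) -> P2. 4 ppages; refcounts: pp0:1 pp1:1 pp2:2 pp3:2
Op 8: write(P1, v0, 188). refcount(pp0)=1 -> write in place. 4 ppages; refcounts: pp0:1 pp1:1 pp2:2 pp3:2
Op 9: write(P2, v0, 162). refcount(pp3)=2>1 -> COPY to pp4. 5 ppages; refcounts: pp0:1 pp1:1 pp2:2 pp3:1 pp4:1

yes yes no no yes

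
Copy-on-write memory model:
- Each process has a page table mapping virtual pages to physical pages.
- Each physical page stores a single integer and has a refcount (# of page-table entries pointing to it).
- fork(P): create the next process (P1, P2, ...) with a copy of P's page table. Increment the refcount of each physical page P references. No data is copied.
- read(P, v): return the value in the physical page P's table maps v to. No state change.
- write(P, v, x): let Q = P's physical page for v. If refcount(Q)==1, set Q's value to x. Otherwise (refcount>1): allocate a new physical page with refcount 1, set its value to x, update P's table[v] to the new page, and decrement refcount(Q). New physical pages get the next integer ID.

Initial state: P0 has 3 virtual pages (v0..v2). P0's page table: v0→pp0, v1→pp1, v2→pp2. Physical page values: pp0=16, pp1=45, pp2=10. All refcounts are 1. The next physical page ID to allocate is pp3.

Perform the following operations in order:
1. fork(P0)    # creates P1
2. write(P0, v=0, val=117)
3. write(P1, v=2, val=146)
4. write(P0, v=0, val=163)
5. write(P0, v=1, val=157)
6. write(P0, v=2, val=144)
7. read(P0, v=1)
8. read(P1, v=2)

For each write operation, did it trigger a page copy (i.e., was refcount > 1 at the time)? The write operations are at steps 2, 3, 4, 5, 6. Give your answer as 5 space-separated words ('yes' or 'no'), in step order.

Op 1: fork(P0) -> P1. 3 ppages; refcounts: pp0:2 pp1:2 pp2:2
Op 2: write(P0, v0, 117). refcount(pp0)=2>1 -> COPY to pp3. 4 ppages; refcounts: pp0:1 pp1:2 pp2:2 pp3:1
Op 3: write(P1, v2, 146). refcount(pp2)=2>1 -> COPY to pp4. 5 ppages; refcounts: pp0:1 pp1:2 pp2:1 pp3:1 pp4:1
Op 4: write(P0, v0, 163). refcount(pp3)=1 -> write in place. 5 ppages; refcounts: pp0:1 pp1:2 pp2:1 pp3:1 pp4:1
Op 5: write(P0, v1, 157). refcount(pp1)=2>1 -> COPY to pp5. 6 ppages; refcounts: pp0:1 pp1:1 pp2:1 pp3:1 pp4:1 pp5:1
Op 6: write(P0, v2, 144). refcount(pp2)=1 -> write in place. 6 ppages; refcounts: pp0:1 pp1:1 pp2:1 pp3:1 pp4:1 pp5:1
Op 7: read(P0, v1) -> 157. No state change.
Op 8: read(P1, v2) -> 146. No state change.

yes yes no yes no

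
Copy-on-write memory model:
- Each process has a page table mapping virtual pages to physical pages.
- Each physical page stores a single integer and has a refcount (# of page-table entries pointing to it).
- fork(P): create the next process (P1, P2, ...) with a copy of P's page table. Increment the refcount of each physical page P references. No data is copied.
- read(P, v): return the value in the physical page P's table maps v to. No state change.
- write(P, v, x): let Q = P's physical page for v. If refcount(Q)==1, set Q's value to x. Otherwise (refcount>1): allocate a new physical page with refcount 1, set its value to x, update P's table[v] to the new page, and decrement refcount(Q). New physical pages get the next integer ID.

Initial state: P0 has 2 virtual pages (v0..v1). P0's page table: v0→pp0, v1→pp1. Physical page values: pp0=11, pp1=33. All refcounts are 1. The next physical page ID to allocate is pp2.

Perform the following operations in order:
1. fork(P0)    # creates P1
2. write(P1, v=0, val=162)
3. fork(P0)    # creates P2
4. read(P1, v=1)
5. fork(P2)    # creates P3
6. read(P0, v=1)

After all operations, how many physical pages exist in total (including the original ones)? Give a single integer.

Answer: 3

Derivation:
Op 1: fork(P0) -> P1. 2 ppages; refcounts: pp0:2 pp1:2
Op 2: write(P1, v0, 162). refcount(pp0)=2>1 -> COPY to pp2. 3 ppages; refcounts: pp0:1 pp1:2 pp2:1
Op 3: fork(P0) -> P2. 3 ppages; refcounts: pp0:2 pp1:3 pp2:1
Op 4: read(P1, v1) -> 33. No state change.
Op 5: fork(P2) -> P3. 3 ppages; refcounts: pp0:3 pp1:4 pp2:1
Op 6: read(P0, v1) -> 33. No state change.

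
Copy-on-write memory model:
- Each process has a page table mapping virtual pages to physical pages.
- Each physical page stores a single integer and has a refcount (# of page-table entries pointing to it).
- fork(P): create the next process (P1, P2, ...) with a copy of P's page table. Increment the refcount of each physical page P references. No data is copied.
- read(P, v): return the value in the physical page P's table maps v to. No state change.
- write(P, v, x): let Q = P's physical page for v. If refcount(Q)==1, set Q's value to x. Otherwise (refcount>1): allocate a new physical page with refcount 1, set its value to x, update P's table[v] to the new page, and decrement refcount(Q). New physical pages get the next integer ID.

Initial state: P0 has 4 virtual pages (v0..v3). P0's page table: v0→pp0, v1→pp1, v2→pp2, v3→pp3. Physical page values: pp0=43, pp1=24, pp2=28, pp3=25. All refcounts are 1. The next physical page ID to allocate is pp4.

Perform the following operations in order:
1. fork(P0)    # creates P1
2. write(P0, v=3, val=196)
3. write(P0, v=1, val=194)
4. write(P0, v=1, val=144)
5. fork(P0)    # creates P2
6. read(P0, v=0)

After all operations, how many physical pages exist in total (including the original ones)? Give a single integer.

Answer: 6

Derivation:
Op 1: fork(P0) -> P1. 4 ppages; refcounts: pp0:2 pp1:2 pp2:2 pp3:2
Op 2: write(P0, v3, 196). refcount(pp3)=2>1 -> COPY to pp4. 5 ppages; refcounts: pp0:2 pp1:2 pp2:2 pp3:1 pp4:1
Op 3: write(P0, v1, 194). refcount(pp1)=2>1 -> COPY to pp5. 6 ppages; refcounts: pp0:2 pp1:1 pp2:2 pp3:1 pp4:1 pp5:1
Op 4: write(P0, v1, 144). refcount(pp5)=1 -> write in place. 6 ppages; refcounts: pp0:2 pp1:1 pp2:2 pp3:1 pp4:1 pp5:1
Op 5: fork(P0) -> P2. 6 ppages; refcounts: pp0:3 pp1:1 pp2:3 pp3:1 pp4:2 pp5:2
Op 6: read(P0, v0) -> 43. No state change.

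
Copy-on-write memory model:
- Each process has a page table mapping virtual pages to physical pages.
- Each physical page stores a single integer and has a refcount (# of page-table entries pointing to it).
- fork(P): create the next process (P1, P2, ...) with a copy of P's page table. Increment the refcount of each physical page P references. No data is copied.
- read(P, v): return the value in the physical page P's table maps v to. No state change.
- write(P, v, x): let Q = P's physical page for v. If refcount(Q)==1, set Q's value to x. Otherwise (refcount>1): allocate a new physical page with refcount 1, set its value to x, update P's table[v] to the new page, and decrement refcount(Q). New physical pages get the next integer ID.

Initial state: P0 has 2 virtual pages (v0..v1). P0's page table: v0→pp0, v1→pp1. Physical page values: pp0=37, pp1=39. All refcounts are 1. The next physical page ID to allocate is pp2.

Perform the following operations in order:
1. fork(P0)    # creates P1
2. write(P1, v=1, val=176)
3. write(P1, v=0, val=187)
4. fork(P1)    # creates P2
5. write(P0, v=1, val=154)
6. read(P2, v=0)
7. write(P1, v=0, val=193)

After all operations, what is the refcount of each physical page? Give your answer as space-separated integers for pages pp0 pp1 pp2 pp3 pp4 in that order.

Answer: 1 1 2 1 1

Derivation:
Op 1: fork(P0) -> P1. 2 ppages; refcounts: pp0:2 pp1:2
Op 2: write(P1, v1, 176). refcount(pp1)=2>1 -> COPY to pp2. 3 ppages; refcounts: pp0:2 pp1:1 pp2:1
Op 3: write(P1, v0, 187). refcount(pp0)=2>1 -> COPY to pp3. 4 ppages; refcounts: pp0:1 pp1:1 pp2:1 pp3:1
Op 4: fork(P1) -> P2. 4 ppages; refcounts: pp0:1 pp1:1 pp2:2 pp3:2
Op 5: write(P0, v1, 154). refcount(pp1)=1 -> write in place. 4 ppages; refcounts: pp0:1 pp1:1 pp2:2 pp3:2
Op 6: read(P2, v0) -> 187. No state change.
Op 7: write(P1, v0, 193). refcount(pp3)=2>1 -> COPY to pp4. 5 ppages; refcounts: pp0:1 pp1:1 pp2:2 pp3:1 pp4:1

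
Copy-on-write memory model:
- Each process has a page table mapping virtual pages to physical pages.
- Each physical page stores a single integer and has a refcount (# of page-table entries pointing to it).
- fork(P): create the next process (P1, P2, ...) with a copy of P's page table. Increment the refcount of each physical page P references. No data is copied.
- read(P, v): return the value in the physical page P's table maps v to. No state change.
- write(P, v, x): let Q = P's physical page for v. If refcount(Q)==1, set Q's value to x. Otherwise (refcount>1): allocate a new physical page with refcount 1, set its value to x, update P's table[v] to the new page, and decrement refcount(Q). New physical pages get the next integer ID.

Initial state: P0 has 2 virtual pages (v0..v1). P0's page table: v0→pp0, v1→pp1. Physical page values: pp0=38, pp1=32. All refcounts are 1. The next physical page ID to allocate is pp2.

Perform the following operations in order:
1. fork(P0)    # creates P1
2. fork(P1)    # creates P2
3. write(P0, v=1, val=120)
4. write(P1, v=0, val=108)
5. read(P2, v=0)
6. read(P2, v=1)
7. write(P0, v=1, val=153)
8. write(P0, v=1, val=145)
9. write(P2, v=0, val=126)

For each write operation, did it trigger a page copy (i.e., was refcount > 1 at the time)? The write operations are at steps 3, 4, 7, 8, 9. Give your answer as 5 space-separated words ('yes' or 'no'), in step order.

Op 1: fork(P0) -> P1. 2 ppages; refcounts: pp0:2 pp1:2
Op 2: fork(P1) -> P2. 2 ppages; refcounts: pp0:3 pp1:3
Op 3: write(P0, v1, 120). refcount(pp1)=3>1 -> COPY to pp2. 3 ppages; refcounts: pp0:3 pp1:2 pp2:1
Op 4: write(P1, v0, 108). refcount(pp0)=3>1 -> COPY to pp3. 4 ppages; refcounts: pp0:2 pp1:2 pp2:1 pp3:1
Op 5: read(P2, v0) -> 38. No state change.
Op 6: read(P2, v1) -> 32. No state change.
Op 7: write(P0, v1, 153). refcount(pp2)=1 -> write in place. 4 ppages; refcounts: pp0:2 pp1:2 pp2:1 pp3:1
Op 8: write(P0, v1, 145). refcount(pp2)=1 -> write in place. 4 ppages; refcounts: pp0:2 pp1:2 pp2:1 pp3:1
Op 9: write(P2, v0, 126). refcount(pp0)=2>1 -> COPY to pp4. 5 ppages; refcounts: pp0:1 pp1:2 pp2:1 pp3:1 pp4:1

yes yes no no yes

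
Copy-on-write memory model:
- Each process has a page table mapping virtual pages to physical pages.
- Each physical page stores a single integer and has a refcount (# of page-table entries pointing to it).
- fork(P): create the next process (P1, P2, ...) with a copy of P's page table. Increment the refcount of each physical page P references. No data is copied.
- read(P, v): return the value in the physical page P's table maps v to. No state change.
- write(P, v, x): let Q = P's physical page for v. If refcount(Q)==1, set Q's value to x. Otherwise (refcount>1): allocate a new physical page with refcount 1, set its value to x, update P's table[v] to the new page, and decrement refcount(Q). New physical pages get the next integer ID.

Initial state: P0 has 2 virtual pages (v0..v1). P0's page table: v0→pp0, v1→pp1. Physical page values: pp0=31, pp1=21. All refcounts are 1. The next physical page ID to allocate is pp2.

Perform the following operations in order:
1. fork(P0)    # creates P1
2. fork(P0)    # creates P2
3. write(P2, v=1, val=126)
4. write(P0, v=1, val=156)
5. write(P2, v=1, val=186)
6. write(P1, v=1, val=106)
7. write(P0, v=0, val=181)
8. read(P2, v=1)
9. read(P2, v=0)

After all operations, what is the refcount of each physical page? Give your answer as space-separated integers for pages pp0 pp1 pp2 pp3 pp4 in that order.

Answer: 2 1 1 1 1

Derivation:
Op 1: fork(P0) -> P1. 2 ppages; refcounts: pp0:2 pp1:2
Op 2: fork(P0) -> P2. 2 ppages; refcounts: pp0:3 pp1:3
Op 3: write(P2, v1, 126). refcount(pp1)=3>1 -> COPY to pp2. 3 ppages; refcounts: pp0:3 pp1:2 pp2:1
Op 4: write(P0, v1, 156). refcount(pp1)=2>1 -> COPY to pp3. 4 ppages; refcounts: pp0:3 pp1:1 pp2:1 pp3:1
Op 5: write(P2, v1, 186). refcount(pp2)=1 -> write in place. 4 ppages; refcounts: pp0:3 pp1:1 pp2:1 pp3:1
Op 6: write(P1, v1, 106). refcount(pp1)=1 -> write in place. 4 ppages; refcounts: pp0:3 pp1:1 pp2:1 pp3:1
Op 7: write(P0, v0, 181). refcount(pp0)=3>1 -> COPY to pp4. 5 ppages; refcounts: pp0:2 pp1:1 pp2:1 pp3:1 pp4:1
Op 8: read(P2, v1) -> 186. No state change.
Op 9: read(P2, v0) -> 31. No state change.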